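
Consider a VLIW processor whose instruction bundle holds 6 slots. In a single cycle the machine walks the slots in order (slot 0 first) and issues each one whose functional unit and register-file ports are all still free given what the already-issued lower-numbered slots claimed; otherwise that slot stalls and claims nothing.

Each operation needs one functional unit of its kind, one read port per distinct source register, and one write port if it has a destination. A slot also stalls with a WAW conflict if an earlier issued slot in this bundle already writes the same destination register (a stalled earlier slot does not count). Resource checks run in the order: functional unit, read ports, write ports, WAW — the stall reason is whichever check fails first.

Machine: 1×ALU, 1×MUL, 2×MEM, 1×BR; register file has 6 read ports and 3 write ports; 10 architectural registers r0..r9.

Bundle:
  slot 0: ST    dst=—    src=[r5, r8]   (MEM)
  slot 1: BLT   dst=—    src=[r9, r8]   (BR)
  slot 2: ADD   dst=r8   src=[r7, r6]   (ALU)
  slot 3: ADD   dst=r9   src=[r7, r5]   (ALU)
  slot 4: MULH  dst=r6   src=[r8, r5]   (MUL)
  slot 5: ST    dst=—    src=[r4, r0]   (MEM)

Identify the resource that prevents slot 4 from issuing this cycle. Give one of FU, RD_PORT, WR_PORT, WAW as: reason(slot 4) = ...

reason(slot 4) = RD_PORT

  0. MEM ⇒ go  {1A/1Mu/1Ld/1B | 4r 3w}
  1. BR ⇒ go  {1A/1Mu/1Ld/0B | 2r 3w}
  2. ALU→r8 ⇒ go  {0A/1Mu/1Ld/0B | 0r 2w}
  3. ALU→r9 ⇒ no(FU)  {0A/1Mu/1Ld/0B | 0r 2w}
  4. MUL→r6 ⇒ no(RD_PORT)  {0A/1Mu/1Ld/0B | 0r 2w}
  5. MEM ⇒ no(RD_PORT)  {0A/1Mu/1Ld/0B | 0r 2w}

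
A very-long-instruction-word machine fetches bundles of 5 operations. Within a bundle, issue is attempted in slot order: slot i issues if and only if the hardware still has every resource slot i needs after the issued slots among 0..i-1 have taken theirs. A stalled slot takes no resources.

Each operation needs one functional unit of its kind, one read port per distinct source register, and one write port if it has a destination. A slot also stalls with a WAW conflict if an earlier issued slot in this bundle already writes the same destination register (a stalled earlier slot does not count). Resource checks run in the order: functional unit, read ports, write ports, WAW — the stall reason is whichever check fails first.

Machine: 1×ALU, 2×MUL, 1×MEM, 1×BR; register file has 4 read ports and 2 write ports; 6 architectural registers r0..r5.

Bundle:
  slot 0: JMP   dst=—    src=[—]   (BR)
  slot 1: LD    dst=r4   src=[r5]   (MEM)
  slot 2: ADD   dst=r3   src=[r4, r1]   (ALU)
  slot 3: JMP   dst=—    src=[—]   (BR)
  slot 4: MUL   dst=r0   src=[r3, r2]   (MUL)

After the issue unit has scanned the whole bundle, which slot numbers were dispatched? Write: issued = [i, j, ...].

slot 0 (BR): ISSUE — free A1,Mu2,Ld1,B0 rp4 wp2
slot 1 (MEM): ISSUE — free A1,Mu2,Ld0,B0 rp3 wp1
slot 2 (ALU): ISSUE — free A0,Mu2,Ld0,B0 rp1 wp0
slot 3 (BR): stall FU — free A0,Mu2,Ld0,B0 rp1 wp0
slot 4 (MUL): stall RD_PORT — free A0,Mu2,Ld0,B0 rp1 wp0

issued = [0, 1, 2]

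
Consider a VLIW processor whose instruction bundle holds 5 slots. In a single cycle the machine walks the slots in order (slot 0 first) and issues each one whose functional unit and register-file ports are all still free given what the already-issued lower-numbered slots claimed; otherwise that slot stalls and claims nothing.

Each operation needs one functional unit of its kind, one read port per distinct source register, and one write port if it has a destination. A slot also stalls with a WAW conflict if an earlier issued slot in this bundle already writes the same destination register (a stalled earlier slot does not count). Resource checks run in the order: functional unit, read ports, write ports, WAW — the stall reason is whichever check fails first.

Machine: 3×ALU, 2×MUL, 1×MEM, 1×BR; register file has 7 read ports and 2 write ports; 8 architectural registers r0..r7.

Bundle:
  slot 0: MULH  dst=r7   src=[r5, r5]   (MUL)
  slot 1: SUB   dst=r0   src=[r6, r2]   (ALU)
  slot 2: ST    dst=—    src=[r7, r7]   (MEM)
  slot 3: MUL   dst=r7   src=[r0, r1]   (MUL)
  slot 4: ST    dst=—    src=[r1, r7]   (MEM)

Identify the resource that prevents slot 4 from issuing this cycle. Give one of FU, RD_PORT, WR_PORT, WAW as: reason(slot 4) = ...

[0] MUL needs rd=1 wr=1: ok; after: ALU=3 MUL=1 MEM=1 BR=1, R=6, W=1
[1] ALU needs rd=2 wr=1: ok; after: ALU=2 MUL=1 MEM=1 BR=1, R=4, W=0
[2] MEM needs rd=1 wr=0: ok; after: ALU=2 MUL=1 MEM=0 BR=1, R=3, W=0
[3] MUL needs rd=2 wr=1: WR_PORT; after: ALU=2 MUL=1 MEM=0 BR=1, R=3, W=0
[4] MEM needs rd=2 wr=0: FU; after: ALU=2 MUL=1 MEM=0 BR=1, R=3, W=0

reason(slot 4) = FU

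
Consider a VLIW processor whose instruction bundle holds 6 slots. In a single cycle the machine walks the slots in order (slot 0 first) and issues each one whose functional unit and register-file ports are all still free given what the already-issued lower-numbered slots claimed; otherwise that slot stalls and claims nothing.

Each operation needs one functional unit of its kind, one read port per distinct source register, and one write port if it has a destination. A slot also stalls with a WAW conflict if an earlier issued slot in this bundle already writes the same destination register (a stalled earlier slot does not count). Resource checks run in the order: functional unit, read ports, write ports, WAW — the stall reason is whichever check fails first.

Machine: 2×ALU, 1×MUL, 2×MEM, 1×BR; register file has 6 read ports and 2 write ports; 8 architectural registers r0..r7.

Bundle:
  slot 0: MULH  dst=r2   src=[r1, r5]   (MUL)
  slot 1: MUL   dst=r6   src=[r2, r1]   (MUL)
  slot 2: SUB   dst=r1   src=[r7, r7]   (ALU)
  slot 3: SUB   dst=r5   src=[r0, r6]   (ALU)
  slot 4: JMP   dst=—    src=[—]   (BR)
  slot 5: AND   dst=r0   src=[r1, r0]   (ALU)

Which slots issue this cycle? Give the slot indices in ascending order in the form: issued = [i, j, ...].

issued = [0, 2, 4]

  0. MUL→r2 ⇒ go  {2A/0Mu/2Ld/1B | 4r 1w}
  1. MUL→r6 ⇒ no(FU)  {2A/0Mu/2Ld/1B | 4r 1w}
  2. ALU→r1 ⇒ go  {1A/0Mu/2Ld/1B | 3r 0w}
  3. ALU→r5 ⇒ no(WR_PORT)  {1A/0Mu/2Ld/1B | 3r 0w}
  4. BR ⇒ go  {1A/0Mu/2Ld/0B | 3r 0w}
  5. ALU→r0 ⇒ no(WR_PORT)  {1A/0Mu/2Ld/0B | 3r 0w}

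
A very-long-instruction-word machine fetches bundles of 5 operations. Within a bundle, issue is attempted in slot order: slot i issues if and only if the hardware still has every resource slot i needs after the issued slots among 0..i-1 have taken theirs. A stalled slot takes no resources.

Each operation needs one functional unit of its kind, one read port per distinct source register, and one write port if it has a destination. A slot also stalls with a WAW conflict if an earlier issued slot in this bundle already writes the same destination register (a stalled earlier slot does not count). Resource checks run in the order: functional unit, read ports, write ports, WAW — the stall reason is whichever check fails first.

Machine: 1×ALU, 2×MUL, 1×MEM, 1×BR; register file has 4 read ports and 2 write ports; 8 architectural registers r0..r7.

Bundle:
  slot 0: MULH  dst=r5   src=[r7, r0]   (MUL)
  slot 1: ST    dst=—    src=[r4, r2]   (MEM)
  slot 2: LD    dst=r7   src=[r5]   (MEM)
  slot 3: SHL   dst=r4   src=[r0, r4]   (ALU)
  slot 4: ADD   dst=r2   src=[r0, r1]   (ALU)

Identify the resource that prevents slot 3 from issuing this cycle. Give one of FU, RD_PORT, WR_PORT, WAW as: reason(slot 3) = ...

  0. MUL→r5 ⇒ go  {1A/1Mu/1Ld/1B | 2r 1w}
  1. MEM ⇒ go  {1A/1Mu/0Ld/1B | 0r 1w}
  2. MEM→r7 ⇒ no(FU)  {1A/1Mu/0Ld/1B | 0r 1w}
  3. ALU→r4 ⇒ no(RD_PORT)  {1A/1Mu/0Ld/1B | 0r 1w}
  4. ALU→r2 ⇒ no(RD_PORT)  {1A/1Mu/0Ld/1B | 0r 1w}

reason(slot 3) = RD_PORT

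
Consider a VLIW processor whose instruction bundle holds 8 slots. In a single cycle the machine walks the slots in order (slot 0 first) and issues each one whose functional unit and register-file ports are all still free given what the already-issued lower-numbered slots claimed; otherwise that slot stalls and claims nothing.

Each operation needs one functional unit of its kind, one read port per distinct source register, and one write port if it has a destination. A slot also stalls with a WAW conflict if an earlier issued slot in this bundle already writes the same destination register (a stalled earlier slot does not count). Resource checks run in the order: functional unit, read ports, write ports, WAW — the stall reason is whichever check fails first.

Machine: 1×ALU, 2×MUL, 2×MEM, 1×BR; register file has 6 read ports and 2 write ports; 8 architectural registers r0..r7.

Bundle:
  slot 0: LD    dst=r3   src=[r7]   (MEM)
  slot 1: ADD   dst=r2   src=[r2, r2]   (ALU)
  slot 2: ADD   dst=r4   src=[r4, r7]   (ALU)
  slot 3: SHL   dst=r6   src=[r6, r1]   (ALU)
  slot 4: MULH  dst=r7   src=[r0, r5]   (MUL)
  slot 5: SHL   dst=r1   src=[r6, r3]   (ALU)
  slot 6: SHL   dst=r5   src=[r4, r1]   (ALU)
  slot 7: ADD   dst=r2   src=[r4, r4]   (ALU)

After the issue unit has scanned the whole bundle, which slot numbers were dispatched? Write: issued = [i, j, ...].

[0] MEM needs rd=1 wr=1: ok; after: ALU=1 MUL=2 MEM=1 BR=1, R=5, W=1
[1] ALU needs rd=1 wr=1: ok; after: ALU=0 MUL=2 MEM=1 BR=1, R=4, W=0
[2] ALU needs rd=2 wr=1: FU; after: ALU=0 MUL=2 MEM=1 BR=1, R=4, W=0
[3] ALU needs rd=2 wr=1: FU; after: ALU=0 MUL=2 MEM=1 BR=1, R=4, W=0
[4] MUL needs rd=2 wr=1: WR_PORT; after: ALU=0 MUL=2 MEM=1 BR=1, R=4, W=0
[5] ALU needs rd=2 wr=1: FU; after: ALU=0 MUL=2 MEM=1 BR=1, R=4, W=0
[6] ALU needs rd=2 wr=1: FU; after: ALU=0 MUL=2 MEM=1 BR=1, R=4, W=0
[7] ALU needs rd=1 wr=1: FU; after: ALU=0 MUL=2 MEM=1 BR=1, R=4, W=0

issued = [0, 1]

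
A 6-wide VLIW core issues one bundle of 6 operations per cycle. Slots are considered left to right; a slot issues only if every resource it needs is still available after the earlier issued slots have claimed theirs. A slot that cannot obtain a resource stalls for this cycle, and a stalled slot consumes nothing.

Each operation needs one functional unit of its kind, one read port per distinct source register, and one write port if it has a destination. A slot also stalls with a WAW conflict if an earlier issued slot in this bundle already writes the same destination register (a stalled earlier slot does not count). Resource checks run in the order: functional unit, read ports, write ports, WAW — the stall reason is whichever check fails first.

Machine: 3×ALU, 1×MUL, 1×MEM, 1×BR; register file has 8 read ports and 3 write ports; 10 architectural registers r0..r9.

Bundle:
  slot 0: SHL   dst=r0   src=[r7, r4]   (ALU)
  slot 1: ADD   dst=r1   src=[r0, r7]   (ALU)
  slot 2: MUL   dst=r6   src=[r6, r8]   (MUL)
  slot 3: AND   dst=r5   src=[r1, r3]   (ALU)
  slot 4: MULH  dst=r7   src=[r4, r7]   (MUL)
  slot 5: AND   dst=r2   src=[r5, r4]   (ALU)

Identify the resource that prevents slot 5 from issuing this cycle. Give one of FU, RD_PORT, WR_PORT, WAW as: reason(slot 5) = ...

[0] ALU needs rd=2 wr=1: ok; after: ALU=2 MUL=1 MEM=1 BR=1, R=6, W=2
[1] ALU needs rd=2 wr=1: ok; after: ALU=1 MUL=1 MEM=1 BR=1, R=4, W=1
[2] MUL needs rd=2 wr=1: ok; after: ALU=1 MUL=0 MEM=1 BR=1, R=2, W=0
[3] ALU needs rd=2 wr=1: WR_PORT; after: ALU=1 MUL=0 MEM=1 BR=1, R=2, W=0
[4] MUL needs rd=2 wr=1: FU; after: ALU=1 MUL=0 MEM=1 BR=1, R=2, W=0
[5] ALU needs rd=2 wr=1: WR_PORT; after: ALU=1 MUL=0 MEM=1 BR=1, R=2, W=0

reason(slot 5) = WR_PORT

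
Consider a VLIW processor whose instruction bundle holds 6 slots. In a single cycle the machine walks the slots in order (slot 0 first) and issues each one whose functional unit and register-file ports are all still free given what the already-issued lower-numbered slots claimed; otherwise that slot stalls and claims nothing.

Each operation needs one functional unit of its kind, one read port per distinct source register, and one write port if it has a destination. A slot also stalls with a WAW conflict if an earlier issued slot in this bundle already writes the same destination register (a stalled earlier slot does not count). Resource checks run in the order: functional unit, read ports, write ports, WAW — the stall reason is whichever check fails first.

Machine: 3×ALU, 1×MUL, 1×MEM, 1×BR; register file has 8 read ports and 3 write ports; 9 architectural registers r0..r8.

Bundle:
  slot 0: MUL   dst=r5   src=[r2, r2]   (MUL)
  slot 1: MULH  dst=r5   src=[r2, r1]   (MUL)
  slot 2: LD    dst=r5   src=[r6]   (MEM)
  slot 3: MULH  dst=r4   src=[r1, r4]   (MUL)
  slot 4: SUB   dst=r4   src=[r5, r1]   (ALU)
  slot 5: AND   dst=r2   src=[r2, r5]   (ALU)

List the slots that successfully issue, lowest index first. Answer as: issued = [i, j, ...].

  0. MUL→r5 ⇒ go  {3A/0Mu/1Ld/1B | 7r 2w}
  1. MUL→r5 ⇒ no(FU)  {3A/0Mu/1Ld/1B | 7r 2w}
  2. MEM→r5 ⇒ no(WAW)  {3A/0Mu/1Ld/1B | 7r 2w}
  3. MUL→r4 ⇒ no(FU)  {3A/0Mu/1Ld/1B | 7r 2w}
  4. ALU→r4 ⇒ go  {2A/0Mu/1Ld/1B | 5r 1w}
  5. ALU→r2 ⇒ go  {1A/0Mu/1Ld/1B | 3r 0w}

issued = [0, 4, 5]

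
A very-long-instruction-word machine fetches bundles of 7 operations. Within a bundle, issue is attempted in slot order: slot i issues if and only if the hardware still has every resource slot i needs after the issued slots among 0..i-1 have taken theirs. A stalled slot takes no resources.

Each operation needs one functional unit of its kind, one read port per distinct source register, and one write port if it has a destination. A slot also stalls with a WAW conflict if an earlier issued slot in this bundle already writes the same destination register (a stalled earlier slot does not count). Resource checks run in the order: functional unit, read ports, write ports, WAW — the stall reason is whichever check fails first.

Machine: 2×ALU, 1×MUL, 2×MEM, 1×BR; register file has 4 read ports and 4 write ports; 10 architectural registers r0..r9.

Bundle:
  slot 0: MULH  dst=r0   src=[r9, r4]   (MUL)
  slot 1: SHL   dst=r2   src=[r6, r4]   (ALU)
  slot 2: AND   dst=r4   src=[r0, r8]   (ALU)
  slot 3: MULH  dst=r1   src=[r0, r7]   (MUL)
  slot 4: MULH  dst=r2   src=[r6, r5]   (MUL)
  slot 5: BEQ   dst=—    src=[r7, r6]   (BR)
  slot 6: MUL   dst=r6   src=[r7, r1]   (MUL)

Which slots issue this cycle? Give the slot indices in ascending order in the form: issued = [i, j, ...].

#0 MUL src=r9,r4 dispatched  <A:2 Mu:0 Ld:2 B:1 rd:2 wr:3>
#1 ALU src=r6,r4 dispatched  <A:1 Mu:0 Ld:2 B:1 rd:0 wr:2>
#2 ALU src=r0,r8 held:RD_PORT  <A:1 Mu:0 Ld:2 B:1 rd:0 wr:2>
#3 MUL src=r0,r7 held:FU  <A:1 Mu:0 Ld:2 B:1 rd:0 wr:2>
#4 MUL src=r6,r5 held:FU  <A:1 Mu:0 Ld:2 B:1 rd:0 wr:2>
#5 BR src=r7,r6 held:RD_PORT  <A:1 Mu:0 Ld:2 B:1 rd:0 wr:2>
#6 MUL src=r7,r1 held:FU  <A:1 Mu:0 Ld:2 B:1 rd:0 wr:2>

issued = [0, 1]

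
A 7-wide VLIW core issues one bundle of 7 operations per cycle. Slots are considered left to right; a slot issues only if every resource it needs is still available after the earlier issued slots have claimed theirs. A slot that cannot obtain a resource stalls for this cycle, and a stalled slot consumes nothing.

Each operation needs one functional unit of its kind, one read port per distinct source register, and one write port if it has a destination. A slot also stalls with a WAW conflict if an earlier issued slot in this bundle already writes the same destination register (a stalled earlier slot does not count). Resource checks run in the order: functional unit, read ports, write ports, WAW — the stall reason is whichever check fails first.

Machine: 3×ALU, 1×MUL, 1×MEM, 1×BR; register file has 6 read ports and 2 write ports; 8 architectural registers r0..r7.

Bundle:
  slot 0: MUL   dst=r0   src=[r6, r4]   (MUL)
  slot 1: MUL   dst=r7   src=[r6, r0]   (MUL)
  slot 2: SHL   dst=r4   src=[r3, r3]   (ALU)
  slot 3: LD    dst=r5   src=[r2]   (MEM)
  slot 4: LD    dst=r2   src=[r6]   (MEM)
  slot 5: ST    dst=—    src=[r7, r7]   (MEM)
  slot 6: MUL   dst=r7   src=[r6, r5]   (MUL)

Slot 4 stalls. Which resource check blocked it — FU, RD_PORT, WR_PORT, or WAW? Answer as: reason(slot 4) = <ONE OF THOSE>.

  0. MUL→r0 ⇒ go  {3A/0Mu/1Ld/1B | 4r 1w}
  1. MUL→r7 ⇒ no(FU)  {3A/0Mu/1Ld/1B | 4r 1w}
  2. ALU→r4 ⇒ go  {2A/0Mu/1Ld/1B | 3r 0w}
  3. MEM→r5 ⇒ no(WR_PORT)  {2A/0Mu/1Ld/1B | 3r 0w}
  4. MEM→r2 ⇒ no(WR_PORT)  {2A/0Mu/1Ld/1B | 3r 0w}
  5. MEM ⇒ go  {2A/0Mu/0Ld/1B | 2r 0w}
  6. MUL→r7 ⇒ no(FU)  {2A/0Mu/0Ld/1B | 2r 0w}

reason(slot 4) = WR_PORT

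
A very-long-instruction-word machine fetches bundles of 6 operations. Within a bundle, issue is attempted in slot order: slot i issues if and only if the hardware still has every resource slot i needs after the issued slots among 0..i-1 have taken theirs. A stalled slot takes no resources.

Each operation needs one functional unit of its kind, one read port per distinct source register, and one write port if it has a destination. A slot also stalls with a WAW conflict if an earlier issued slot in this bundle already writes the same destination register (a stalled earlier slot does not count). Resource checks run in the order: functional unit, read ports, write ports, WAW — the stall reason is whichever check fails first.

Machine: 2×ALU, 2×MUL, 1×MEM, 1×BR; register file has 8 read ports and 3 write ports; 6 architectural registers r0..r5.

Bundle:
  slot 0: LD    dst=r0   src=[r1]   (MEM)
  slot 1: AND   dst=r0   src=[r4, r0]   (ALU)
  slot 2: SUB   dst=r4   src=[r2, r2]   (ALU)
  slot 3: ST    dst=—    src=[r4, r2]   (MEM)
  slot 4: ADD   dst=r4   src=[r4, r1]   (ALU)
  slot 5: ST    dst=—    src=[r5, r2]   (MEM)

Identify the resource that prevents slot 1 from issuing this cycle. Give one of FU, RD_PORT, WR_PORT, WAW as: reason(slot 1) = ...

#0 MEM src=r1 dispatched  <A:2 Mu:2 Ld:0 B:1 rd:7 wr:2>
#1 ALU src=r4,r0 held:WAW  <A:2 Mu:2 Ld:0 B:1 rd:7 wr:2>
#2 ALU src=r2,r2 dispatched  <A:1 Mu:2 Ld:0 B:1 rd:6 wr:1>
#3 MEM src=r4,r2 held:FU  <A:1 Mu:2 Ld:0 B:1 rd:6 wr:1>
#4 ALU src=r4,r1 held:WAW  <A:1 Mu:2 Ld:0 B:1 rd:6 wr:1>
#5 MEM src=r5,r2 held:FU  <A:1 Mu:2 Ld:0 B:1 rd:6 wr:1>

reason(slot 1) = WAW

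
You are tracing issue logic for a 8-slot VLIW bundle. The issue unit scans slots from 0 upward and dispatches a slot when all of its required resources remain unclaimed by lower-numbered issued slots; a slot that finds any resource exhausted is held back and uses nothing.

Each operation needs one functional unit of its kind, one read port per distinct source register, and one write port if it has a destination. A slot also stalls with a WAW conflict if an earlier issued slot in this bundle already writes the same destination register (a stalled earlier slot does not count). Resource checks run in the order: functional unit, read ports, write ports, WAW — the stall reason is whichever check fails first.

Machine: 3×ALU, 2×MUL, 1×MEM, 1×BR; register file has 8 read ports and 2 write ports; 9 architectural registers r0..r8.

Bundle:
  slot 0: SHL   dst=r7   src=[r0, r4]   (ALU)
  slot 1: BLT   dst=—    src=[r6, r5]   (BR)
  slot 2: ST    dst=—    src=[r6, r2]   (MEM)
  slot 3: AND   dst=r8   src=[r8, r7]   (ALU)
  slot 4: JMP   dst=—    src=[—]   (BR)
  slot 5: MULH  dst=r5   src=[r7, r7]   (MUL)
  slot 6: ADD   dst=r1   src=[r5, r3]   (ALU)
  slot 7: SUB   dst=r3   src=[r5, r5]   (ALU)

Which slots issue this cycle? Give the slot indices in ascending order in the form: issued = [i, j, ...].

#0 ALU src=r0,r4 dispatched  <A:2 Mu:2 Ld:1 B:1 rd:6 wr:1>
#1 BR src=r6,r5 dispatched  <A:2 Mu:2 Ld:1 B:0 rd:4 wr:1>
#2 MEM src=r6,r2 dispatched  <A:2 Mu:2 Ld:0 B:0 rd:2 wr:1>
#3 ALU src=r8,r7 dispatched  <A:1 Mu:2 Ld:0 B:0 rd:0 wr:0>
#4 BR src=- held:FU  <A:1 Mu:2 Ld:0 B:0 rd:0 wr:0>
#5 MUL src=r7,r7 held:RD_PORT  <A:1 Mu:2 Ld:0 B:0 rd:0 wr:0>
#6 ALU src=r5,r3 held:RD_PORT  <A:1 Mu:2 Ld:0 B:0 rd:0 wr:0>
#7 ALU src=r5,r5 held:RD_PORT  <A:1 Mu:2 Ld:0 B:0 rd:0 wr:0>

issued = [0, 1, 2, 3]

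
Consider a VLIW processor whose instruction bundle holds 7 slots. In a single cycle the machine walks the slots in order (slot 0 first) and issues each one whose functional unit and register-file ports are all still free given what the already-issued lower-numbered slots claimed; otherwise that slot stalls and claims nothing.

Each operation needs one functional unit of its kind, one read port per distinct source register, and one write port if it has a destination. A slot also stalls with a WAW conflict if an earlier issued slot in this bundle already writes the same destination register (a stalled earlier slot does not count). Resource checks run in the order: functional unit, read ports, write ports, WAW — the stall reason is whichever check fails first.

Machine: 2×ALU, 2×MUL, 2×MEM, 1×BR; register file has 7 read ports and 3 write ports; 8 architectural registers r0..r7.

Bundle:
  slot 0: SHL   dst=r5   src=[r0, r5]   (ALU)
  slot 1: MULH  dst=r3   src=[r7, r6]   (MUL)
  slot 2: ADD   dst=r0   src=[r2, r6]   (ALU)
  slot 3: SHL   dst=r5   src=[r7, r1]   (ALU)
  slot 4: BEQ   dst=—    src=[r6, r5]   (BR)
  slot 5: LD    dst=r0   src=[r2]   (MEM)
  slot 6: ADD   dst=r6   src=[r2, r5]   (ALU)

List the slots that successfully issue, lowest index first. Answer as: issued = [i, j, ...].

#0 ALU src=r0,r5 dispatched  <A:1 Mu:2 Ld:2 B:1 rd:5 wr:2>
#1 MUL src=r7,r6 dispatched  <A:1 Mu:1 Ld:2 B:1 rd:3 wr:1>
#2 ALU src=r2,r6 dispatched  <A:0 Mu:1 Ld:2 B:1 rd:1 wr:0>
#3 ALU src=r7,r1 held:FU  <A:0 Mu:1 Ld:2 B:1 rd:1 wr:0>
#4 BR src=r6,r5 held:RD_PORT  <A:0 Mu:1 Ld:2 B:1 rd:1 wr:0>
#5 MEM src=r2 held:WR_PORT  <A:0 Mu:1 Ld:2 B:1 rd:1 wr:0>
#6 ALU src=r2,r5 held:FU  <A:0 Mu:1 Ld:2 B:1 rd:1 wr:0>

issued = [0, 1, 2]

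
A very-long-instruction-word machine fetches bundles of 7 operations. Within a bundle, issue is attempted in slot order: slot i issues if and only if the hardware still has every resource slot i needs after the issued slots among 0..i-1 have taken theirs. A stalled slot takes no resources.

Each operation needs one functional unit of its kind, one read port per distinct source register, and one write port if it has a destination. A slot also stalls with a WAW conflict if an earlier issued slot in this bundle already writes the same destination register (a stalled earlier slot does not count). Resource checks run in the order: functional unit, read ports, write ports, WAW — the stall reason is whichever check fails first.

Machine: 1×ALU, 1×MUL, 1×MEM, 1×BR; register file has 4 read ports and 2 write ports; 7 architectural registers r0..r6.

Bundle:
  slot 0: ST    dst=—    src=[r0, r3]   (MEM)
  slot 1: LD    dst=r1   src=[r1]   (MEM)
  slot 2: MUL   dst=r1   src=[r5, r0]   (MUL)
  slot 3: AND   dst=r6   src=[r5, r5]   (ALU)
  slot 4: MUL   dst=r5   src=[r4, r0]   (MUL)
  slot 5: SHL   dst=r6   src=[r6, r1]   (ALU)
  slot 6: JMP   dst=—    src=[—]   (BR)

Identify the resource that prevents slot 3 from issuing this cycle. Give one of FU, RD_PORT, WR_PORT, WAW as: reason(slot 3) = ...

#0 MEM src=r0,r3 dispatched  <A:1 Mu:1 Ld:0 B:1 rd:2 wr:2>
#1 MEM src=r1 held:FU  <A:1 Mu:1 Ld:0 B:1 rd:2 wr:2>
#2 MUL src=r5,r0 dispatched  <A:1 Mu:0 Ld:0 B:1 rd:0 wr:1>
#3 ALU src=r5,r5 held:RD_PORT  <A:1 Mu:0 Ld:0 B:1 rd:0 wr:1>
#4 MUL src=r4,r0 held:FU  <A:1 Mu:0 Ld:0 B:1 rd:0 wr:1>
#5 ALU src=r6,r1 held:RD_PORT  <A:1 Mu:0 Ld:0 B:1 rd:0 wr:1>
#6 BR src=- dispatched  <A:1 Mu:0 Ld:0 B:0 rd:0 wr:1>

reason(slot 3) = RD_PORT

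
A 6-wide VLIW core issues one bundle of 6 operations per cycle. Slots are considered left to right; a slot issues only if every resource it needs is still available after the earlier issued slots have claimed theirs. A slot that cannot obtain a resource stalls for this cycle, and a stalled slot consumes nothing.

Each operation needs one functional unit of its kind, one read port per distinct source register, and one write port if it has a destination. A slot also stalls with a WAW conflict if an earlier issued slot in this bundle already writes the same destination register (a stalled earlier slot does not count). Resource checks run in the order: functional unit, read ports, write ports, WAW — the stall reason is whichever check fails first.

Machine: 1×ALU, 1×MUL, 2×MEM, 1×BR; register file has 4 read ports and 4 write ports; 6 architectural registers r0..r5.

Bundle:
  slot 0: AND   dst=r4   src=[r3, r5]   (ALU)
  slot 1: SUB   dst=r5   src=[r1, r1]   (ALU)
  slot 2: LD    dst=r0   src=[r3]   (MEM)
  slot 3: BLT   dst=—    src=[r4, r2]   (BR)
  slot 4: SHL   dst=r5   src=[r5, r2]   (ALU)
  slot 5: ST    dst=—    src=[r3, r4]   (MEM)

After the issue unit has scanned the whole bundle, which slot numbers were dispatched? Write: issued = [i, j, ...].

issued = [0, 2]

  0. ALU→r4 ⇒ go  {0A/1Mu/2Ld/1B | 2r 3w}
  1. ALU→r5 ⇒ no(FU)  {0A/1Mu/2Ld/1B | 2r 3w}
  2. MEM→r0 ⇒ go  {0A/1Mu/1Ld/1B | 1r 2w}
  3. BR ⇒ no(RD_PORT)  {0A/1Mu/1Ld/1B | 1r 2w}
  4. ALU→r5 ⇒ no(FU)  {0A/1Mu/1Ld/1B | 1r 2w}
  5. MEM ⇒ no(RD_PORT)  {0A/1Mu/1Ld/1B | 1r 2w}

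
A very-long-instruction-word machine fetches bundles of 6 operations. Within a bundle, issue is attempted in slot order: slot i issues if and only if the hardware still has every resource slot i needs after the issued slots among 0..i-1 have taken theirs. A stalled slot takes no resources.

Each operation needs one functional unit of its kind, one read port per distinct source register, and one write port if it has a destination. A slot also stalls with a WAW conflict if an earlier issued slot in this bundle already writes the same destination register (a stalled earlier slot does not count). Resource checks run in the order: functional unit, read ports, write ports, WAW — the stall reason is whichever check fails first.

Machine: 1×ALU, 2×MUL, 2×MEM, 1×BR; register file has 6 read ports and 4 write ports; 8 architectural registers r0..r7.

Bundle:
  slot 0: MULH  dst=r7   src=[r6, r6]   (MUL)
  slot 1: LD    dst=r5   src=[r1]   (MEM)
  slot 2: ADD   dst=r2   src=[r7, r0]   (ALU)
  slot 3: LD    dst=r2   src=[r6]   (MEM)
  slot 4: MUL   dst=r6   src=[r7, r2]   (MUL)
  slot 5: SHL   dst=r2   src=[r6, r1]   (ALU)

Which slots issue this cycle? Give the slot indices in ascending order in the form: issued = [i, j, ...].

issued = [0, 1, 2, 4]

(0) want 1×MUL +1rd +1wr — yes → AL1|MU1|ME2|BR1|rd5|wr3
(1) want 1×MEM +1rd +1wr — yes → AL1|MU1|ME1|BR1|rd4|wr2
(2) want 1×ALU +2rd +1wr — yes → AL0|MU1|ME1|BR1|rd2|wr1
(3) want 1×MEM +1rd +1wr — WAW → AL0|MU1|ME1|BR1|rd2|wr1
(4) want 1×MUL +2rd +1wr — yes → AL0|MU0|ME1|BR1|rd0|wr0
(5) want 1×ALU +2rd +1wr — FU → AL0|MU0|ME1|BR1|rd0|wr0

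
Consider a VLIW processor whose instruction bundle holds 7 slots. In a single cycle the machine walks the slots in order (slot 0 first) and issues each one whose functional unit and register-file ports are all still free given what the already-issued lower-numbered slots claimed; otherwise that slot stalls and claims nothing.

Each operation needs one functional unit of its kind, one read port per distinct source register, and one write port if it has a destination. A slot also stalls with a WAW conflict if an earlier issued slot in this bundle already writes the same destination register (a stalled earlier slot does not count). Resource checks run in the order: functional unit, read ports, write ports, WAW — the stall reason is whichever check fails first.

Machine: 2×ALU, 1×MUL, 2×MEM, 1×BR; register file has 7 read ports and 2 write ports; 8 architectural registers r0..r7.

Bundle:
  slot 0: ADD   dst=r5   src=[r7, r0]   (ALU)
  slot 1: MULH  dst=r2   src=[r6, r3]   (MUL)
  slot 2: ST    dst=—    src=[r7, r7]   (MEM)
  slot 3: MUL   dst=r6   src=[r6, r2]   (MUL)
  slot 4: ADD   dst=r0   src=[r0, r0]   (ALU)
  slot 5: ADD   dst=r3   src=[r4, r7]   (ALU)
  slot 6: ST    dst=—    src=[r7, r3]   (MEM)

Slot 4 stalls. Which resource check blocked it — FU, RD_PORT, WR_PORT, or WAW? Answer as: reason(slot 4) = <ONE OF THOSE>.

reason(slot 4) = WR_PORT

slot 0 (ALU): ISSUE — free A1,Mu1,Ld2,B1 rp5 wp1
slot 1 (MUL): ISSUE — free A1,Mu0,Ld2,B1 rp3 wp0
slot 2 (MEM): ISSUE — free A1,Mu0,Ld1,B1 rp2 wp0
slot 3 (MUL): stall FU — free A1,Mu0,Ld1,B1 rp2 wp0
slot 4 (ALU): stall WR_PORT — free A1,Mu0,Ld1,B1 rp2 wp0
slot 5 (ALU): stall WR_PORT — free A1,Mu0,Ld1,B1 rp2 wp0
slot 6 (MEM): ISSUE — free A1,Mu0,Ld0,B1 rp0 wp0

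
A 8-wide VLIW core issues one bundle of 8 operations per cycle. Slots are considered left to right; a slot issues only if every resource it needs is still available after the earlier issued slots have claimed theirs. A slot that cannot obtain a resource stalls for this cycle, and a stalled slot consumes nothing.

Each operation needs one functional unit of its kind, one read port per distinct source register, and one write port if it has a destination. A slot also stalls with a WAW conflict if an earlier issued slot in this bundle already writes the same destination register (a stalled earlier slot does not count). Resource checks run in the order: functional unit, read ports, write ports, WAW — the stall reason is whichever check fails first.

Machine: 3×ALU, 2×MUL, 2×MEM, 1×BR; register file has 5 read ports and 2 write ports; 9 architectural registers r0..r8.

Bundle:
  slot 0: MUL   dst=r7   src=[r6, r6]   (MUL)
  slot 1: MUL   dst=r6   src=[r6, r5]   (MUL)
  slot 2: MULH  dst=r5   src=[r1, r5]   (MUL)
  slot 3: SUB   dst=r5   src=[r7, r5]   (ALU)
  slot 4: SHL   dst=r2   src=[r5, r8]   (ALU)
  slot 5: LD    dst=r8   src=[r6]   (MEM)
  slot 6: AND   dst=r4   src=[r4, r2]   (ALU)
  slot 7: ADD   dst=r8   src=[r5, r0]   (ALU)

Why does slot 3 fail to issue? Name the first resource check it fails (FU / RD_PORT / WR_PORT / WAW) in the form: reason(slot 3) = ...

[0] MUL needs rd=1 wr=1: ok; after: ALU=3 MUL=1 MEM=2 BR=1, R=4, W=1
[1] MUL needs rd=2 wr=1: ok; after: ALU=3 MUL=0 MEM=2 BR=1, R=2, W=0
[2] MUL needs rd=2 wr=1: FU; after: ALU=3 MUL=0 MEM=2 BR=1, R=2, W=0
[3] ALU needs rd=2 wr=1: WR_PORT; after: ALU=3 MUL=0 MEM=2 BR=1, R=2, W=0
[4] ALU needs rd=2 wr=1: WR_PORT; after: ALU=3 MUL=0 MEM=2 BR=1, R=2, W=0
[5] MEM needs rd=1 wr=1: WR_PORT; after: ALU=3 MUL=0 MEM=2 BR=1, R=2, W=0
[6] ALU needs rd=2 wr=1: WR_PORT; after: ALU=3 MUL=0 MEM=2 BR=1, R=2, W=0
[7] ALU needs rd=2 wr=1: WR_PORT; after: ALU=3 MUL=0 MEM=2 BR=1, R=2, W=0

reason(slot 3) = WR_PORT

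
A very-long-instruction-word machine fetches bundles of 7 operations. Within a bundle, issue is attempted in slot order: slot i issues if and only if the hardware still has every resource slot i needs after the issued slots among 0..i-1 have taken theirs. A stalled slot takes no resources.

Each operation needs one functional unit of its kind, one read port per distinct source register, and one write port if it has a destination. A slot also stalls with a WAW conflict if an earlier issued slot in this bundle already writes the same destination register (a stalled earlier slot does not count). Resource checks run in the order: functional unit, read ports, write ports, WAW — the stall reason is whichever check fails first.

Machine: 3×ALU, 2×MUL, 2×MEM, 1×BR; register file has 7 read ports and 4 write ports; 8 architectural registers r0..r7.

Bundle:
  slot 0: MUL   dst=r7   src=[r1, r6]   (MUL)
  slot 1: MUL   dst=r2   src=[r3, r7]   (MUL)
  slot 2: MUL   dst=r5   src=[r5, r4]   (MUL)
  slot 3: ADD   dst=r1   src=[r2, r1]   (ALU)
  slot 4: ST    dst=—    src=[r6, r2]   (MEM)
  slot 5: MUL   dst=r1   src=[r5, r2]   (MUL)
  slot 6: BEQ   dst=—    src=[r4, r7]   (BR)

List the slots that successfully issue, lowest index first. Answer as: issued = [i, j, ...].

#0 MUL src=r1,r6 dispatched  <A:3 Mu:1 Ld:2 B:1 rd:5 wr:3>
#1 MUL src=r3,r7 dispatched  <A:3 Mu:0 Ld:2 B:1 rd:3 wr:2>
#2 MUL src=r5,r4 held:FU  <A:3 Mu:0 Ld:2 B:1 rd:3 wr:2>
#3 ALU src=r2,r1 dispatched  <A:2 Mu:0 Ld:2 B:1 rd:1 wr:1>
#4 MEM src=r6,r2 held:RD_PORT  <A:2 Mu:0 Ld:2 B:1 rd:1 wr:1>
#5 MUL src=r5,r2 held:FU  <A:2 Mu:0 Ld:2 B:1 rd:1 wr:1>
#6 BR src=r4,r7 held:RD_PORT  <A:2 Mu:0 Ld:2 B:1 rd:1 wr:1>

issued = [0, 1, 3]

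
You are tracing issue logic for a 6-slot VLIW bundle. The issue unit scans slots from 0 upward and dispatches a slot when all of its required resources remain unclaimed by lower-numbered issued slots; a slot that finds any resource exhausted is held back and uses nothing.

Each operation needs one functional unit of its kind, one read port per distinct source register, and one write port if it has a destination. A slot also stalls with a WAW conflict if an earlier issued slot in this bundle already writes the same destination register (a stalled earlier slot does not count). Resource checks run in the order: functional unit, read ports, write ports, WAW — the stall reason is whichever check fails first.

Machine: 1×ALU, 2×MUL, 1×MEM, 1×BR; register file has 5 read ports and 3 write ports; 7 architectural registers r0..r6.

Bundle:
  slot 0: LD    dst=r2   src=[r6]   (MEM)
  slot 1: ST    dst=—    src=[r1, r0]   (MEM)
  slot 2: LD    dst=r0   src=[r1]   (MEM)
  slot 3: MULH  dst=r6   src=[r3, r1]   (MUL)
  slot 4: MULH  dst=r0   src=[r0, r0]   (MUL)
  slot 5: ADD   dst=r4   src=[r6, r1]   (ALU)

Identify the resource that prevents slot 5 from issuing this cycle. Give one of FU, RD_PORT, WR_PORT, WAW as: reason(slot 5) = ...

reason(slot 5) = RD_PORT

[0] MEM needs rd=1 wr=1: ok; after: ALU=1 MUL=2 MEM=0 BR=1, R=4, W=2
[1] MEM needs rd=2 wr=0: FU; after: ALU=1 MUL=2 MEM=0 BR=1, R=4, W=2
[2] MEM needs rd=1 wr=1: FU; after: ALU=1 MUL=2 MEM=0 BR=1, R=4, W=2
[3] MUL needs rd=2 wr=1: ok; after: ALU=1 MUL=1 MEM=0 BR=1, R=2, W=1
[4] MUL needs rd=1 wr=1: ok; after: ALU=1 MUL=0 MEM=0 BR=1, R=1, W=0
[5] ALU needs rd=2 wr=1: RD_PORT; after: ALU=1 MUL=0 MEM=0 BR=1, R=1, W=0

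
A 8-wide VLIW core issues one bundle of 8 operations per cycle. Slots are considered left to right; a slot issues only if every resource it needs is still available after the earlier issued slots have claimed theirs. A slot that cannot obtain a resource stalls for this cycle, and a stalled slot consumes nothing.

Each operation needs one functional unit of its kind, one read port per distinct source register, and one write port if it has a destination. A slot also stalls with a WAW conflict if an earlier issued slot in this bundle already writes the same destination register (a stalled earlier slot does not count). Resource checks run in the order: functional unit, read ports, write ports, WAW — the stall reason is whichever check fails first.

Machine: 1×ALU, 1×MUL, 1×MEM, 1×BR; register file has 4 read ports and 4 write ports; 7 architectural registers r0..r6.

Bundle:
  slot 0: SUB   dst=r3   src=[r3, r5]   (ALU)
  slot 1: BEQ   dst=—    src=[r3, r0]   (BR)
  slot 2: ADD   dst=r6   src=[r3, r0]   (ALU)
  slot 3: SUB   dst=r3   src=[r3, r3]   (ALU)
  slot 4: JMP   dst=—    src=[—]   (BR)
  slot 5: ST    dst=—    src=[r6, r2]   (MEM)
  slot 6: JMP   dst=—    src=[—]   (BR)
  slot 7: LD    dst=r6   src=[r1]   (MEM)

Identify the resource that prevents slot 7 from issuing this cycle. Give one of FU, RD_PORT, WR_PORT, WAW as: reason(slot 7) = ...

reason(slot 7) = RD_PORT

(0) want 1×ALU +2rd +1wr — yes → AL0|MU1|ME1|BR1|rd2|wr3
(1) want 1×BR +2rd +0wr — yes → AL0|MU1|ME1|BR0|rd0|wr3
(2) want 1×ALU +2rd +1wr — FU → AL0|MU1|ME1|BR0|rd0|wr3
(3) want 1×ALU +1rd +1wr — FU → AL0|MU1|ME1|BR0|rd0|wr3
(4) want 1×BR +0rd +0wr — FU → AL0|MU1|ME1|BR0|rd0|wr3
(5) want 1×MEM +2rd +0wr — RD_PORT → AL0|MU1|ME1|BR0|rd0|wr3
(6) want 1×BR +0rd +0wr — FU → AL0|MU1|ME1|BR0|rd0|wr3
(7) want 1×MEM +1rd +1wr — RD_PORT → AL0|MU1|ME1|BR0|rd0|wr3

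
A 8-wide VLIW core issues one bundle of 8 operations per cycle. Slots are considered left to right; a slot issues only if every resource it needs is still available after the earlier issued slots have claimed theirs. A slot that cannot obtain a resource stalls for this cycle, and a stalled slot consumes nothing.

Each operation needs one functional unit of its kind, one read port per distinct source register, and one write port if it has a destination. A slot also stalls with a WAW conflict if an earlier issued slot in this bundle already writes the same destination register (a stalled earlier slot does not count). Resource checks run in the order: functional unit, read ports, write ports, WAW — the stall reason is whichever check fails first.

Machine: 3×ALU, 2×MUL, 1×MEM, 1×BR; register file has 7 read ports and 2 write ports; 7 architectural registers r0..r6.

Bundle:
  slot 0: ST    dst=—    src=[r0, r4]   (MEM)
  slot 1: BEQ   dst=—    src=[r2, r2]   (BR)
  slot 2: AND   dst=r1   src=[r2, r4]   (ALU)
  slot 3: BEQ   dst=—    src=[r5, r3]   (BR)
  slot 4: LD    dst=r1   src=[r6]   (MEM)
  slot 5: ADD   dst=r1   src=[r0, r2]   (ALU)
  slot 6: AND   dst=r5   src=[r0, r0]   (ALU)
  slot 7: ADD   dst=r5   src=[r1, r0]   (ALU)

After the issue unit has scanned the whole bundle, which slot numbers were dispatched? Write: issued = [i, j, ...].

issued = [0, 1, 2, 6]

slot 0 (MEM): ISSUE — free A3,Mu2,Ld0,B1 rp5 wp2
slot 1 (BR): ISSUE — free A3,Mu2,Ld0,B0 rp4 wp2
slot 2 (ALU): ISSUE — free A2,Mu2,Ld0,B0 rp2 wp1
slot 3 (BR): stall FU — free A2,Mu2,Ld0,B0 rp2 wp1
slot 4 (MEM): stall FU — free A2,Mu2,Ld0,B0 rp2 wp1
slot 5 (ALU): stall WAW — free A2,Mu2,Ld0,B0 rp2 wp1
slot 6 (ALU): ISSUE — free A1,Mu2,Ld0,B0 rp1 wp0
slot 7 (ALU): stall RD_PORT — free A1,Mu2,Ld0,B0 rp1 wp0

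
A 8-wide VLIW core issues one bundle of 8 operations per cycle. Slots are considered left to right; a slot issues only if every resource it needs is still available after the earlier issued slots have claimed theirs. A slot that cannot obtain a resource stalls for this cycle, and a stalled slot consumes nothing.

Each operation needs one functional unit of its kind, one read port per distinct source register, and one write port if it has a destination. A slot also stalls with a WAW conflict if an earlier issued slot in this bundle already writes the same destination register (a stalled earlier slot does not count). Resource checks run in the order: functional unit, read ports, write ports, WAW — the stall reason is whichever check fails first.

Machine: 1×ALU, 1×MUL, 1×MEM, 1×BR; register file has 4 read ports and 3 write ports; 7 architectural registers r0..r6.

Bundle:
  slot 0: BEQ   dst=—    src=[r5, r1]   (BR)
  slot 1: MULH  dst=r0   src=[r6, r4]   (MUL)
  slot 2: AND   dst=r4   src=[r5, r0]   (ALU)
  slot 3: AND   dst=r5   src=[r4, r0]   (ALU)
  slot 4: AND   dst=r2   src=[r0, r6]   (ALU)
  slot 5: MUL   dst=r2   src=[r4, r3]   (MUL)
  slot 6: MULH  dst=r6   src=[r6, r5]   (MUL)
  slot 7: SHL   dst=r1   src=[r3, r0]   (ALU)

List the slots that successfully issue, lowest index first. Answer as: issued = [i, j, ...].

issued = [0, 1]

(0) want 1×BR +2rd +0wr — yes → AL1|MU1|ME1|BR0|rd2|wr3
(1) want 1×MUL +2rd +1wr — yes → AL1|MU0|ME1|BR0|rd0|wr2
(2) want 1×ALU +2rd +1wr — RD_PORT → AL1|MU0|ME1|BR0|rd0|wr2
(3) want 1×ALU +2rd +1wr — RD_PORT → AL1|MU0|ME1|BR0|rd0|wr2
(4) want 1×ALU +2rd +1wr — RD_PORT → AL1|MU0|ME1|BR0|rd0|wr2
(5) want 1×MUL +2rd +1wr — FU → AL1|MU0|ME1|BR0|rd0|wr2
(6) want 1×MUL +2rd +1wr — FU → AL1|MU0|ME1|BR0|rd0|wr2
(7) want 1×ALU +2rd +1wr — RD_PORT → AL1|MU0|ME1|BR0|rd0|wr2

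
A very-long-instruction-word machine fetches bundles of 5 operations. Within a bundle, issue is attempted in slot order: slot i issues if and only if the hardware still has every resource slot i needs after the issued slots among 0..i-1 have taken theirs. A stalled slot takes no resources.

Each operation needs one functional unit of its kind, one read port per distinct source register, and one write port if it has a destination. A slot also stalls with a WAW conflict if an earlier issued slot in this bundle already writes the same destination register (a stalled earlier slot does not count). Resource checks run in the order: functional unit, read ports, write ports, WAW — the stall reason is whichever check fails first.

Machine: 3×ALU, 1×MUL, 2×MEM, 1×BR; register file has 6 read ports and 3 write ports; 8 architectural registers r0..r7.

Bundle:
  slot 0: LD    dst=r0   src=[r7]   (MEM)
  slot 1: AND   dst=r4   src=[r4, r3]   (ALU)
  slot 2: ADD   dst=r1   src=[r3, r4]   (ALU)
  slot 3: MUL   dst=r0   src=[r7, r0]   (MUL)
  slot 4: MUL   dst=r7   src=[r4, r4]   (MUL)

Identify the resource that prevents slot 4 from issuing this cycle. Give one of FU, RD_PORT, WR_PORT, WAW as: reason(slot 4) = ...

reason(slot 4) = WR_PORT

(0) want 1×MEM +1rd +1wr — yes → AL3|MU1|ME1|BR1|rd5|wr2
(1) want 1×ALU +2rd +1wr — yes → AL2|MU1|ME1|BR1|rd3|wr1
(2) want 1×ALU +2rd +1wr — yes → AL1|MU1|ME1|BR1|rd1|wr0
(3) want 1×MUL +2rd +1wr — RD_PORT → AL1|MU1|ME1|BR1|rd1|wr0
(4) want 1×MUL +1rd +1wr — WR_PORT → AL1|MU1|ME1|BR1|rd1|wr0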